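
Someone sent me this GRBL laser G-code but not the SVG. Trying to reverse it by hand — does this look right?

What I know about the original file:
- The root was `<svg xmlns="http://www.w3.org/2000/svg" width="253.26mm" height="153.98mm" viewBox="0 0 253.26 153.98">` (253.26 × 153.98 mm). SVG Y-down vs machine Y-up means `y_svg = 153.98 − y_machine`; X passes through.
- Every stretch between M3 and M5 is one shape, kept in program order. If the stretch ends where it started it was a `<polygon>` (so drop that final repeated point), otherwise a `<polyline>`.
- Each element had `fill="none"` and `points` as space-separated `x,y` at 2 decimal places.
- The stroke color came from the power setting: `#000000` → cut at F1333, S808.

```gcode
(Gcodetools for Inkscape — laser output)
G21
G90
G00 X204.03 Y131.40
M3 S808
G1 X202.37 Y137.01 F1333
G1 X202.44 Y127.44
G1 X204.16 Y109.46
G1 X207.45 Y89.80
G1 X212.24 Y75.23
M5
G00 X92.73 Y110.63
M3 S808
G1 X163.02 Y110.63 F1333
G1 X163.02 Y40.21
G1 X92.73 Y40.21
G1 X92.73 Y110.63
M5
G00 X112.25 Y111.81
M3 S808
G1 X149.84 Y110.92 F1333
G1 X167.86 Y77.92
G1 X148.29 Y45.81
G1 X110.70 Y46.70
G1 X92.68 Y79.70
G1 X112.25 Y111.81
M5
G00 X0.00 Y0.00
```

<svg xmlns="http://www.w3.org/2000/svg" width="253.26mm" height="153.98mm" viewBox="0 0 253.26 153.98">
  <polyline points="204.03,22.58 202.37,16.97 202.44,26.54 204.16,44.52 207.45,64.18 212.24,78.75" fill="none" stroke="#000000"/>
  <polygon points="92.73,43.35 163.02,43.35 163.02,113.77 92.73,113.77" fill="none" stroke="#000000"/>
  <polygon points="112.25,42.17 149.84,43.06 167.86,76.06 148.29,108.17 110.70,107.28 92.68,74.28" fill="none" stroke="#000000"/>
</svg>

Each laser-on run becomes one SVG element. Flip Y back into SVG space with y_svg = 153.98 − y_machine. Every run uses S808, so all elements get stroke `#000000` (cut).

Run 1: The run is open, so emit a `<polyline>` with points (Y-flipped): 204.03,22.58 202.37,16.97 202.44,26.54 204.16,44.52 207.45,64.18 212.24,78.75.

Run 2: The run returns to its start, so emit a `<polygon>` with points (Y-flipped): 92.73,43.35 163.02,43.35 163.02,113.77 92.73,113.77.

Run 3: The run returns to its start, so emit a `<polygon>` with points (Y-flipped): 112.25,42.17 149.84,43.06 167.86,76.06 148.29,108.17 110.70,107.28 92.68,74.28.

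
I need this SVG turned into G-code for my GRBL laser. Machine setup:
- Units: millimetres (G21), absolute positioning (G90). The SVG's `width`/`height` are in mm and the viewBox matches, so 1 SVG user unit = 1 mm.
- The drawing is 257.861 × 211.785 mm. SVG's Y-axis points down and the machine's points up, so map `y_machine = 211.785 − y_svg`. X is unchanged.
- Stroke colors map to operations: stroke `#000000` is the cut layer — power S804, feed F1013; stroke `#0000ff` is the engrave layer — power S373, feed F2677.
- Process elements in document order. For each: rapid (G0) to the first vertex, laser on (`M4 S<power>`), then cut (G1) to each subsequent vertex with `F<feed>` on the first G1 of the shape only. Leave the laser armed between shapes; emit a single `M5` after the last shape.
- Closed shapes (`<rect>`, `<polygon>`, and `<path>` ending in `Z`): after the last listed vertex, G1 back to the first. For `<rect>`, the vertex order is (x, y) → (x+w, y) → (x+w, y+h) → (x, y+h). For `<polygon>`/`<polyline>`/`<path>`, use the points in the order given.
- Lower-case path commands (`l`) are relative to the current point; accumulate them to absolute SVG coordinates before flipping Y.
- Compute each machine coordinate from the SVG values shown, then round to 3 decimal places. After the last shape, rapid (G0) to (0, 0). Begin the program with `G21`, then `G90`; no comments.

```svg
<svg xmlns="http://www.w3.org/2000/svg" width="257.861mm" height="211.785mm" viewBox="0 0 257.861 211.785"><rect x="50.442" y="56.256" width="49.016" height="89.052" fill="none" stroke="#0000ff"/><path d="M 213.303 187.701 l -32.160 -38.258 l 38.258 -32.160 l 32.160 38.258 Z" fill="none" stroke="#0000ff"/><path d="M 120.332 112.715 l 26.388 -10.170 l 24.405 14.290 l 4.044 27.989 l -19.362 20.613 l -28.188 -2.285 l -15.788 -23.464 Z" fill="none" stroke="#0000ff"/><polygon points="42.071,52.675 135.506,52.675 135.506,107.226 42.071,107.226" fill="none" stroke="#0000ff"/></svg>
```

G21
G90
G0 X50.442 Y155.529
M4 S373
G1 X99.458 Y155.529 F2677
G1 X99.458 Y66.477
G1 X50.442 Y66.477
G1 X50.442 Y155.529
G0 X213.303 Y24.084
M4 S373
G1 X181.143 Y62.342 F2677
G1 X219.401 Y94.502
G1 X251.561 Y56.244
G1 X213.303 Y24.084
G0 X120.332 Y99.070
M4 S373
G1 X146.720 Y109.240 F2677
G1 X171.125 Y94.950
G1 X175.169 Y66.961
G1 X155.807 Y46.348
G1 X127.619 Y48.633
G1 X111.831 Y72.097
G1 X120.332 Y99.070
G0 X42.071 Y159.110
M4 S373
G1 X135.506 Y159.110 F2677
G1 X135.506 Y104.559
G1 X42.071 Y104.559
G1 X42.071 Y159.110
M5
G0 X0.000 Y0.000

Since the viewBox matches the mm dimensions, user units are millimetres directly. The only transform is the Y-flip y_m = 211.785 − y_svg.

Shape 1 is a rectangle drawn with `<rect>`. Its stroke #0000ff means engrave at S373, F2677. After flipping Y the toolpath is (50.442,155.529) → (99.458,155.529) → (99.458,66.477) → (50.442,66.477) → (50.442,155.529), returning to the start.

Shape 2 is a regular polygon drawn with `<path>`. Its stroke #0000ff means engrave at S373, F2677. After flipping Y the toolpath is (213.303,24.084) → (181.143,62.342) → (219.401,94.502) → (251.561,56.244) → (213.303,24.084), returning to the start.

Shape 3 is a regular polygon drawn with `<path>`. Its stroke #0000ff means engrave at S373, F2677. After flipping Y the toolpath is (120.332,99.070) → (146.720,109.240) → (171.125,94.950) → (175.169,66.961) → (155.807,46.348) → (127.619,48.633) → (111.831,72.097) → (120.332,99.070), returning to the start.

Shape 4 is a rectangle drawn with `<polygon>`. Its stroke #0000ff means engrave at S373, F2677. After flipping Y the toolpath is (42.071,159.110) → (135.506,159.110) → (135.506,104.559) → (42.071,104.559) → (42.071,159.110), returning to the start.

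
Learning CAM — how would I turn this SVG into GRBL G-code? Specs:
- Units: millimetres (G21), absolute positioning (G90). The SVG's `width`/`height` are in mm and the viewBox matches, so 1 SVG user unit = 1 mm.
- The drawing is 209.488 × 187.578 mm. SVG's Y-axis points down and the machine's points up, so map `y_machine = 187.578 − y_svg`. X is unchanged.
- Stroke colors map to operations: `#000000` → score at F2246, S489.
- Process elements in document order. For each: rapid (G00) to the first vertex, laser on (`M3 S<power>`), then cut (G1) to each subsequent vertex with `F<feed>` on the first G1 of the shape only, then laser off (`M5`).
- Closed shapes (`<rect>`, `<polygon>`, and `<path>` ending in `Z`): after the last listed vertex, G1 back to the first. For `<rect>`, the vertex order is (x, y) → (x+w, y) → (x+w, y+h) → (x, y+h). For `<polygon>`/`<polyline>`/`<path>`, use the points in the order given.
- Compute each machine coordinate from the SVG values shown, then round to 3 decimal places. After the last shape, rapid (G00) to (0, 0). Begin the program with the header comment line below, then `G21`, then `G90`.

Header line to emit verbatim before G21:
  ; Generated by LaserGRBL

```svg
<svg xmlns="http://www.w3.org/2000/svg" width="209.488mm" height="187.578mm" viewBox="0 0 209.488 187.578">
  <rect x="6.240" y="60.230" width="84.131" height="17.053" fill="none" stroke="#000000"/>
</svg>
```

1 u = 1 mm; y_m = 187.578 − y.

[1] `<rect>` rectangle, #000000→score S489 F2246: (6.240,127.348) → (90.371,127.348) → (90.371,110.295) → (6.240,110.295) → (6.240,127.348) (closed)

; Generated by LaserGRBL
G21
G90
G00 X6.240 Y127.348
M3 S489
G1 X90.371 Y127.348 F2246
G1 X90.371 Y110.295
G1 X6.240 Y110.295
G1 X6.240 Y127.348
M5
G00 X0.000 Y0.000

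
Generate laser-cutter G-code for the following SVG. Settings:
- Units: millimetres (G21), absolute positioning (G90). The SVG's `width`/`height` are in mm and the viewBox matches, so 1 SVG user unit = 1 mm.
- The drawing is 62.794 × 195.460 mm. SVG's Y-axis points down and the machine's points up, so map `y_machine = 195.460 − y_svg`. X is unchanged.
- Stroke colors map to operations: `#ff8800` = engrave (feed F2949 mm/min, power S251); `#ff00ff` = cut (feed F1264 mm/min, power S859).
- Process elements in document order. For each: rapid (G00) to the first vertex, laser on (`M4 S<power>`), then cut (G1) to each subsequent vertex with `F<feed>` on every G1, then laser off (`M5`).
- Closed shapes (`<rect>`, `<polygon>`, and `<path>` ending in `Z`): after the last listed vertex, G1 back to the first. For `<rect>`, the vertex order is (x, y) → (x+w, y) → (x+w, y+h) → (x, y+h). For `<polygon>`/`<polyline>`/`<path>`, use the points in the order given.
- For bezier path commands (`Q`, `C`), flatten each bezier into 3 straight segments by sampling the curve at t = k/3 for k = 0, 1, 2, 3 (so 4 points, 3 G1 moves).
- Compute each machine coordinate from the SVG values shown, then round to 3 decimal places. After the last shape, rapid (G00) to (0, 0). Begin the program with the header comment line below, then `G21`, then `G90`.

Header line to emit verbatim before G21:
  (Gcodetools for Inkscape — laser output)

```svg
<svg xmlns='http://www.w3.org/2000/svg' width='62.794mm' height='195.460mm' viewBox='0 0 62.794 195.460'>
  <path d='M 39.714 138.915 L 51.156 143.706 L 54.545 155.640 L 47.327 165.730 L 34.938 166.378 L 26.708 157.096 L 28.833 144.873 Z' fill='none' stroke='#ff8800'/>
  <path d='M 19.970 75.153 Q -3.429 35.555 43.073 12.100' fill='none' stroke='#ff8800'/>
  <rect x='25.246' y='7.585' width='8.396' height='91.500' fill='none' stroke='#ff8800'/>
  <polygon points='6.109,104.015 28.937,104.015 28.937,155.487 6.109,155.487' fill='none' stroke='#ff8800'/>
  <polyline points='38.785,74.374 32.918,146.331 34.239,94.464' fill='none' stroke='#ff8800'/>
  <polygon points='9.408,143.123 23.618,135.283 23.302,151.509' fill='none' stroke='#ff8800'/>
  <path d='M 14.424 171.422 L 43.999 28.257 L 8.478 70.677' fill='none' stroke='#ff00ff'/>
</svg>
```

(Gcodetools for Inkscape — laser output)
G21
G90
G00 X39.714 Y56.545
M4 S251
G1 X51.156 Y51.754 F2949
G1 X54.545 Y39.820 F2949
G1 X47.327 Y29.730 F2949
G1 X34.938 Y29.082 F2949
G1 X26.708 Y38.364 F2949
G1 X28.833 Y50.587 F2949
G1 X39.714 Y56.545 F2949
M5
G00 X19.970 Y120.307
M4 S251
G1 X12.137 Y144.912 F2949
G1 X19.838 Y165.930 F2949
G1 X43.073 Y183.360 F2949
M5
G00 X25.246 Y187.875
M4 S251
G1 X33.642 Y187.875 F2949
G1 X33.642 Y96.375 F2949
G1 X25.246 Y96.375 F2949
G1 X25.246 Y187.875 F2949
M5
G00 X6.109 Y91.445
M4 S251
G1 X28.937 Y91.445 F2949
G1 X28.937 Y39.973 F2949
G1 X6.109 Y39.973 F2949
G1 X6.109 Y91.445 F2949
M5
G00 X38.785 Y121.086
M4 S251
G1 X32.918 Y49.129 F2949
G1 X34.239 Y100.996 F2949
M5
G00 X9.408 Y52.337
M4 S251
G1 X23.618 Y60.177 F2949
G1 X23.302 Y43.951 F2949
G1 X9.408 Y52.337 F2949
M5
G00 X14.424 Y24.038
M4 S859
G1 X43.999 Y167.203 F1264
G1 X8.478 Y124.783 F1264
M5
G00 X0.000 Y0.000

Since the viewBox matches the mm dimensions, user units are millimetres directly. The only transform is the Y-flip y_m = 195.460 − y_svg.

Shape 1 is a regular polygon drawn with `<path>`. Its stroke #ff8800 means engrave at S251, F2949. After flipping Y the toolpath is (39.714,56.545) → (51.156,51.754) → (54.545,39.820) → (47.327,29.730) → (34.938,29.082) → (26.708,38.364) → (28.833,50.587) → (39.714,56.545), returning to the start.

Shape 2 is a quadratic bezier drawn with `<path>`. Its stroke #ff8800 means engrave at S251, F2949. After flipping Y the toolpath is (19.970,120.307) → (12.137,144.912) → (19.838,165.930) → (43.073,183.360).

Shape 3 is a rectangle drawn with `<rect>`. Its stroke #ff8800 means engrave at S251, F2949. After flipping Y the toolpath is (25.246,187.875) → (33.642,187.875) → (33.642,96.375) → (25.246,96.375) → (25.246,187.875), returning to the start.

Shape 4 is a rectangle drawn with `<polygon>`. Its stroke #ff8800 means engrave at S251, F2949. After flipping Y the toolpath is (6.109,91.445) → (28.937,91.445) → (28.937,39.973) → (6.109,39.973) → (6.109,91.445), returning to the start.

Shape 5 is a open polyline drawn with `<polyline>`. Its stroke #ff8800 means engrave at S251, F2949. After flipping Y the toolpath is (38.785,121.086) → (32.918,49.129) → (34.239,100.996).

Shape 6 is a regular polygon drawn with `<polygon>`. Its stroke #ff8800 means engrave at S251, F2949. After flipping Y the toolpath is (9.408,52.337) → (23.618,60.177) → (23.302,43.951) → (9.408,52.337), returning to the start.

Shape 7 is a open polyline drawn with `<path>`. Its stroke #ff00ff means cut at S859, F1264. After flipping Y the toolpath is (14.424,24.038) → (43.999,167.203) → (8.478,124.783).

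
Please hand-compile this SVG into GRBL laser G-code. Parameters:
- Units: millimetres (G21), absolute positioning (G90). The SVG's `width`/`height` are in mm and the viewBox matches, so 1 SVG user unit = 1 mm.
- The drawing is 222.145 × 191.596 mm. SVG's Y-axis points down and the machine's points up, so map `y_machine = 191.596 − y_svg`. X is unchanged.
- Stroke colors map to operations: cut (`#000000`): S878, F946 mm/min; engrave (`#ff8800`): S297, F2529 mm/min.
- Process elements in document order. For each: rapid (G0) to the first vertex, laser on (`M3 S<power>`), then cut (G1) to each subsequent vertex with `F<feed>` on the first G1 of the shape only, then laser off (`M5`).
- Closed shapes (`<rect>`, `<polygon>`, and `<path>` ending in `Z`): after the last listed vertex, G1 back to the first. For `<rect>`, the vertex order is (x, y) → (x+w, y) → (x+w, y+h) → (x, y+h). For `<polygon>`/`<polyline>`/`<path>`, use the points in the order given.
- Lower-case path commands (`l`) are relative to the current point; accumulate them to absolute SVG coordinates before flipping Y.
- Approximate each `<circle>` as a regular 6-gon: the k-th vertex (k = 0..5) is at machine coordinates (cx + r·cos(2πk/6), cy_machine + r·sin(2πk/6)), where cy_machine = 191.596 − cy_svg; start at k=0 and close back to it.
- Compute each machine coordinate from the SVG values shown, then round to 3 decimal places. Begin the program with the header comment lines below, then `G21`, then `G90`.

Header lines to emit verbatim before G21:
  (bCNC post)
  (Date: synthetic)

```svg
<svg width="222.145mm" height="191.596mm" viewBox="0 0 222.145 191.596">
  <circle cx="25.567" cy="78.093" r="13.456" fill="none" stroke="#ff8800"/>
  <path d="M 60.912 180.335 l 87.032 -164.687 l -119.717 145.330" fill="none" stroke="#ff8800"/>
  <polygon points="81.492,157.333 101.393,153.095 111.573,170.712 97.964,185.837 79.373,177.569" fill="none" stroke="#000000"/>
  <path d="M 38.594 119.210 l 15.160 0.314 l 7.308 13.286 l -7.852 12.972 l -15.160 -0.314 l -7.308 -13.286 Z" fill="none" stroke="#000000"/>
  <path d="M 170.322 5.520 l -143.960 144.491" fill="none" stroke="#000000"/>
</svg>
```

1 u = 1 mm; y_m = 191.596 − y.

[1] `<circle>` circle, #ff8800→engrave S297 F2529: (39.023,113.503) → (32.295,125.156) → (18.839,125.156) → (12.111,113.503) → (18.839,101.850) → (32.295,101.850) → (39.023,113.503) (closed)

[2] `<path>` open polyline, #ff8800→engrave S297 F2529: (60.912,11.261) → (147.944,175.948) → (28.227,30.618)

[3] `<polygon>` regular polygon, #000000→cut S878 F946: (81.492,34.263) → (101.393,38.501) → (111.573,20.884) → (97.964,5.759) → (79.373,14.027) → (81.492,34.263) (closed)

[4] `<path>` regular polygon, #000000→cut S878 F946: (38.594,72.386) → (53.754,72.072) → (61.062,58.786) → (53.210,45.814) → (38.050,46.128) → (30.742,59.414) → (38.594,72.386) (closed)

[5] `<path>` line segment, #000000→cut S878 F946: (170.322,186.076) → (26.362,41.585)

(bCNC post)
(Date: synthetic)
G21
G90
G0 X39.023 Y113.503
M3 S297
G1 X32.295 Y125.156 F2529
G1 X18.839 Y125.156
G1 X12.111 Y113.503
G1 X18.839 Y101.850
G1 X32.295 Y101.850
G1 X39.023 Y113.503
M5
G0 X60.912 Y11.261
M3 S297
G1 X147.944 Y175.948 F2529
G1 X28.227 Y30.618
M5
G0 X81.492 Y34.263
M3 S878
G1 X101.393 Y38.501 F946
G1 X111.573 Y20.884
G1 X97.964 Y5.759
G1 X79.373 Y14.027
G1 X81.492 Y34.263
M5
G0 X38.594 Y72.386
M3 S878
G1 X53.754 Y72.072 F946
G1 X61.062 Y58.786
G1 X53.210 Y45.814
G1 X38.050 Y46.128
G1 X30.742 Y59.414
G1 X38.594 Y72.386
M5
G0 X170.322 Y186.076
M3 S878
G1 X26.362 Y41.585 F946
M5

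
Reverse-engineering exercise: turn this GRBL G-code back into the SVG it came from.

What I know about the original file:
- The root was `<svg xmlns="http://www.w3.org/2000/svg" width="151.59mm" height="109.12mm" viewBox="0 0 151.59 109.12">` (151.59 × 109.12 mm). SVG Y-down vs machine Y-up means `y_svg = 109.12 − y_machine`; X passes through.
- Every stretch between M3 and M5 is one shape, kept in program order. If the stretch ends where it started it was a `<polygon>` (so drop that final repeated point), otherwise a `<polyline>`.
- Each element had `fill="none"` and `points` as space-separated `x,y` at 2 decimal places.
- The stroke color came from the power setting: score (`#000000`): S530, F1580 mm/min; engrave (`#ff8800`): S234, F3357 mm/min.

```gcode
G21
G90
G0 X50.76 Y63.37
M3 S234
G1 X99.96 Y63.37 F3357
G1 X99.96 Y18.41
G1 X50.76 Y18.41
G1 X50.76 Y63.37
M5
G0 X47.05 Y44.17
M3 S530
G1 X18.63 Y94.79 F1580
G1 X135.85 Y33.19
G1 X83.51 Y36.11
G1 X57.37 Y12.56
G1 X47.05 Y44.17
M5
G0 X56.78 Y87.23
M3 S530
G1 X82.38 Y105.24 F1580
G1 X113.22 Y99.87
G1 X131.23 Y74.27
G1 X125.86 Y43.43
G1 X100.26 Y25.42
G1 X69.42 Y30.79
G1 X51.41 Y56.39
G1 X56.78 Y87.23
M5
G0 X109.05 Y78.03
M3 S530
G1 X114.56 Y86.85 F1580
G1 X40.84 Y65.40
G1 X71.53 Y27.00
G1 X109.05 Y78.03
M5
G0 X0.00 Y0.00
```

<svg xmlns="http://www.w3.org/2000/svg" width="151.59mm" height="109.12mm" viewBox="0 0 151.59 109.12">
  <polygon points="50.76,45.75 99.96,45.75 99.96,90.71 50.76,90.71" fill="none" stroke="#ff8800"/>
  <polygon points="47.05,64.95 18.63,14.33 135.85,75.93 83.51,73.01 57.37,96.56" fill="none" stroke="#000000"/>
  <polygon points="56.78,21.89 82.38,3.88 113.22,9.25 131.23,34.85 125.86,65.69 100.26,83.70 69.42,78.33 51.41,52.73" fill="none" stroke="#000000"/>
  <polygon points="109.05,31.09 114.56,22.27 40.84,43.72 71.53,82.12" fill="none" stroke="#000000"/>
</svg>

Machine Y-up, SVG Y-down with viewBox height 109.12, so y_svg = 109.12 − y_machine; X carries over.

Run 1: power S234 maps to stroke `#ff8800` (engrave). The run returns to its start, so emit a `<polygon>` with points (Y-flipped): 50.76,45.75 99.96,45.75 99.96,90.71 50.76,90.71.

Run 2: power S530 maps to stroke `#000000` (score). The run returns to its start, so emit a `<polygon>` with points (Y-flipped): 47.05,64.95 18.63,14.33 135.85,75.93 83.51,73.01 57.37,96.56.

Run 3: power S530 maps to stroke `#000000` (score). The run returns to its start, so emit a `<polygon>` with points (Y-flipped): 56.78,21.89 82.38,3.88 113.22,9.25 131.23,34.85 125.86,65.69 100.26,83.70 69.42,78.33 51.41,52.73.

Run 4: the run's S530 means `#000000` (score). The run returns to its start, so emit a `<polygon>` with points (Y-flipped): 109.05,31.09 114.56,22.27 40.84,43.72 71.53,82.12.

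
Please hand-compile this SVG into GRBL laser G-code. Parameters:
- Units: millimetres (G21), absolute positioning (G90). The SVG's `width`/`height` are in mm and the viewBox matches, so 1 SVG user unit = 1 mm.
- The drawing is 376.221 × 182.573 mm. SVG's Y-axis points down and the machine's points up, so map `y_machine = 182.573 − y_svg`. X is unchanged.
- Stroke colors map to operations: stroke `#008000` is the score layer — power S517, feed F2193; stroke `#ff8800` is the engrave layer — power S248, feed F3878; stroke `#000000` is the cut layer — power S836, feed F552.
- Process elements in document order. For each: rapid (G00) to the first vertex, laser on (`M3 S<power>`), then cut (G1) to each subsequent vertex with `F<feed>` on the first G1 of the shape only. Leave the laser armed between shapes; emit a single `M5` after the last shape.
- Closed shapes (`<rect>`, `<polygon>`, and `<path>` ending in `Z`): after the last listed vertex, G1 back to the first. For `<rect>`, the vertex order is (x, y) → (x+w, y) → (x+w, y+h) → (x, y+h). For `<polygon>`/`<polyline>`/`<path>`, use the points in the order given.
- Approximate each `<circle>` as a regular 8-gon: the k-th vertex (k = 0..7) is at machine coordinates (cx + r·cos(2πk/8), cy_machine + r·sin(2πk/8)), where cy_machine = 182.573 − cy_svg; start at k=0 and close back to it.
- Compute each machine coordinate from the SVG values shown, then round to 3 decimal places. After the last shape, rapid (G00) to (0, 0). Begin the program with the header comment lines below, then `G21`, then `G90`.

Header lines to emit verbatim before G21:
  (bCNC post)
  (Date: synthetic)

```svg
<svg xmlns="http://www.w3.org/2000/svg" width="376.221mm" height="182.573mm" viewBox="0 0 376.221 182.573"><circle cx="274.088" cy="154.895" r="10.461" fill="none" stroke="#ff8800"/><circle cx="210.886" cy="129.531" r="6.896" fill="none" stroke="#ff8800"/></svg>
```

(bCNC post)
(Date: synthetic)
G21
G90
G00 X284.549 Y27.678
M3 S248
G1 X281.485 Y35.075 F3878
G1 X274.088 Y38.139
G1 X266.691 Y35.075
G1 X263.627 Y27.678
G1 X266.691 Y20.281
G1 X274.088 Y17.217
G1 X281.485 Y20.281
G1 X284.549 Y27.678
G00 X217.782 Y53.042
M3 S248
G1 X215.762 Y57.918 F3878
G1 X210.886 Y59.938
G1 X206.010 Y57.918
G1 X203.990 Y53.042
G1 X206.010 Y48.166
G1 X210.886 Y46.146
G1 X215.762 Y48.166
G1 X217.782 Y53.042
M5
G00 X0.000 Y0.000

1 u = 1 mm; y_m = 182.573 − y.

[1] `<circle>` circle, #ff8800→engrave S248 F3878: (284.549,27.678) → (281.485,35.075) → (274.088,38.139) → (266.691,35.075) → (263.627,27.678) → (266.691,20.281) → (274.088,17.217) → (281.485,20.281) → (284.549,27.678) (closed)

[2] `<circle>` circle, #ff8800→engrave S248 F3878: (217.782,53.042) → (215.762,57.918) → (210.886,59.938) → (206.010,57.918) → (203.990,53.042) → (206.010,48.166) → (210.886,46.146) → (215.762,48.166) → (217.782,53.042) (closed)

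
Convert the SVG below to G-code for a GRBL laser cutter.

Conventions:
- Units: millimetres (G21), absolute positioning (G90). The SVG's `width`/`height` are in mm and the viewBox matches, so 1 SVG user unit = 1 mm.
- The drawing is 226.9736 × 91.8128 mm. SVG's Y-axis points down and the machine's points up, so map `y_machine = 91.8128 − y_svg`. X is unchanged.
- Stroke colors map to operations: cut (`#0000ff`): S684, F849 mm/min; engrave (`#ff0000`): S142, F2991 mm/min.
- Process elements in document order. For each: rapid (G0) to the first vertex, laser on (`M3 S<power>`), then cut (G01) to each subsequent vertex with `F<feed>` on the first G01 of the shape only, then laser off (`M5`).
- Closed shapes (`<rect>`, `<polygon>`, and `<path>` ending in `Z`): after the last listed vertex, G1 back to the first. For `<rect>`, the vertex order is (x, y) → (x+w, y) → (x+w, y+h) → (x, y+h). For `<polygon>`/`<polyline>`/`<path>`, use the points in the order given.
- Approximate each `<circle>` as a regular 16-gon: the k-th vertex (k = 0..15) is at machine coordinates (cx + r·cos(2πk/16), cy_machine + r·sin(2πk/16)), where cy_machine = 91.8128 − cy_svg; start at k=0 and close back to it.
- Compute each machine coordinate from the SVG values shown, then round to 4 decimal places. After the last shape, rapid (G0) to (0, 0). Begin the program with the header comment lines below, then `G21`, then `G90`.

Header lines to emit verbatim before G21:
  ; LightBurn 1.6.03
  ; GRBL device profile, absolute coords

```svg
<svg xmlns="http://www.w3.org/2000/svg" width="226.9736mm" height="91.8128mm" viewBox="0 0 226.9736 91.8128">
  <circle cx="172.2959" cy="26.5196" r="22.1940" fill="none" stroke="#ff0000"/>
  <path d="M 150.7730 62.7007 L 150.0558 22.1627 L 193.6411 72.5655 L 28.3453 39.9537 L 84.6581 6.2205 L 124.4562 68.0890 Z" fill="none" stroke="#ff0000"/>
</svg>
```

Since the viewBox matches the mm dimensions, user units are millimetres directly. The only transform is the Y-flip y_m = 91.8128 − y_svg.

Shape 1 is a circle drawn with `<circle>`. Its stroke #ff0000 means engrave at S142, F2991. After flipping Y the toolpath is (194.4899,65.2932) → (192.8005,73.7865) → (187.9894,80.9867) → (180.7892,85.7978) → (172.2959,87.4872) → (163.8026,85.7978) → (156.6024,80.9867) → (151.7913,73.7865) → (150.1019,65.2932) → (151.7913,56.7999) → (156.6024,49.5997) → (163.8026,44.7886) → (172.2959,43.0992) → (180.7892,44.7886) → (187.9894,49.5997) → (192.8005,56.7999) → (194.4899,65.2932), returning to the start.

Shape 2 is a closed polygon drawn with `<path>`. Its stroke #ff0000 means engrave at S142, F2991. After flipping Y the toolpath is (150.7730,29.1121) → (150.0558,69.6501) → (193.6411,19.2473) → (28.3453,51.8591) → (84.6581,85.5923) → (124.4562,23.7238) → (150.7730,29.1121), returning to the start.

; LightBurn 1.6.03
; GRBL device profile, absolute coords
G21
G90
G0 X194.4899 Y65.2932
M3 S142
G01 X192.8005 Y73.7865 F2991
G01 X187.9894 Y80.9867
G01 X180.7892 Y85.7978
G01 X172.2959 Y87.4872
G01 X163.8026 Y85.7978
G01 X156.6024 Y80.9867
G01 X151.7913 Y73.7865
G01 X150.1019 Y65.2932
G01 X151.7913 Y56.7999
G01 X156.6024 Y49.5997
G01 X163.8026 Y44.7886
G01 X172.2959 Y43.0992
G01 X180.7892 Y44.7886
G01 X187.9894 Y49.5997
G01 X192.8005 Y56.7999
G01 X194.4899 Y65.2932
M5
G0 X150.7730 Y29.1121
M3 S142
G01 X150.0558 Y69.6501 F2991
G01 X193.6411 Y19.2473
G01 X28.3453 Y51.8591
G01 X84.6581 Y85.5923
G01 X124.4562 Y23.7238
G01 X150.7730 Y29.1121
M5
G0 X0.0000 Y0.0000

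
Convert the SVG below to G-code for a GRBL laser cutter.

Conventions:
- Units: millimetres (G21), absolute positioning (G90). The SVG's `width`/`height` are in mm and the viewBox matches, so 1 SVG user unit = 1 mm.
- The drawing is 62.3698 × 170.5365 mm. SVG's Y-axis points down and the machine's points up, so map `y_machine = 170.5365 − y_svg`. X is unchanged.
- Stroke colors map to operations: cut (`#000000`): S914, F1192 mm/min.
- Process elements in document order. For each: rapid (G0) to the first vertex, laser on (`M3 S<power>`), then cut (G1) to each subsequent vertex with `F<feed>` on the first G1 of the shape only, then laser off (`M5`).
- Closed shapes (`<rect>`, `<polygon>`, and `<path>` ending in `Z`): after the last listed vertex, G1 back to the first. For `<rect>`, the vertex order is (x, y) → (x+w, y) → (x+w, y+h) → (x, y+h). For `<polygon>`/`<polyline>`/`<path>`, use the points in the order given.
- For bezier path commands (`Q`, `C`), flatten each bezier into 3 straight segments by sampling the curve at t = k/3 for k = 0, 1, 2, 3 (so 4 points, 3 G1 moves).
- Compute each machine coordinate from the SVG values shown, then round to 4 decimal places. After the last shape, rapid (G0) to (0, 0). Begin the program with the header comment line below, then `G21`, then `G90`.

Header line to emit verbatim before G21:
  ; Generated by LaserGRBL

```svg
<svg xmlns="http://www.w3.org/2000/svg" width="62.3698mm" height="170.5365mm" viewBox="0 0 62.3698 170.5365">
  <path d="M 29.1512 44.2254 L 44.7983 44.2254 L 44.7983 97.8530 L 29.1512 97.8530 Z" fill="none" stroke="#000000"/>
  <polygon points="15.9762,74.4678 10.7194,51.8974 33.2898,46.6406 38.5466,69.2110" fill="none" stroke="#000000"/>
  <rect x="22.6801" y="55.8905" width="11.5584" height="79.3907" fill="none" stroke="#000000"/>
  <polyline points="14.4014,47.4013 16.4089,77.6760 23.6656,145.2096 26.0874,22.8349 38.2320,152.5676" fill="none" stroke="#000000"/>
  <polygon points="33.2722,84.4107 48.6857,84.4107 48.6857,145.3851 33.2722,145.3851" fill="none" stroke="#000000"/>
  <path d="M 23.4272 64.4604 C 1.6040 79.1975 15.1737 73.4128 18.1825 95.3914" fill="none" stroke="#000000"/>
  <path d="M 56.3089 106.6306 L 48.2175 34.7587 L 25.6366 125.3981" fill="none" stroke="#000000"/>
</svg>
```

; Generated by LaserGRBL
G21
G90
G0 X29.1512 Y126.3111
M3 S914
G1 X44.7983 Y126.3111 F1192
G1 X44.7983 Y72.6835
G1 X29.1512 Y72.6835
G1 X29.1512 Y126.3111
M5
G0 X15.9762 Y96.0687
M3 S914
G1 X10.7194 Y118.6391 F1192
G1 X33.2898 Y123.8959
G1 X38.5466 Y101.3255
G1 X15.9762 Y96.0687
M5
G0 X22.6801 Y114.6460
M3 S914
G1 X34.2385 Y114.6460 F1192
G1 X34.2385 Y35.2553
G1 X22.6801 Y35.2553
G1 X22.6801 Y114.6460
M5
G0 X14.4014 Y123.1352
M3 S914
G1 X16.4089 Y92.8605 F1192
G1 X23.6656 Y25.3269
G1 X26.0874 Y147.7016
G1 X38.2320 Y17.9689
M5
G0 X33.2722 Y86.1258
M3 S914
G1 X48.6857 Y86.1258 F1192
G1 X48.6857 Y25.1514
G1 X33.2722 Y25.1514
G1 X33.2722 Y86.1258
M5
G0 X23.4272 Y106.0761
M3 S914
G1 X11.6996 Y96.3913 F1192
G1 X13.3554 Y89.6576
G1 X18.1825 Y75.1451
M5
G0 X56.3089 Y63.9059
M3 S914
G1 X48.2175 Y135.7778 F1192
G1 X25.6366 Y45.1384
M5
G0 X0.0000 Y0.0000

viewBox `0 0 62.3698 170.5365` with mm width/height → 1 unit = 1 mm. Flip: y_m = 170.5365 − y_svg.

**Shape 1** — `<path>` rectangle, stroke `#000000` → cut (S914, F1192). Machine vertices: (29.1512,126.3111) → (44.7983,126.3111) → (44.7983,72.6835) → (29.1512,72.6835) → (29.1512,126.3111). Closed: final G1 returns to the first vertex.

**Shape 2** — `<polygon>` regular polygon, stroke `#000000` → cut (S914, F1192). Machine vertices: (15.9762,96.0687) → (10.7194,118.6391) → (33.2898,123.8959) → (38.5466,101.3255) → (15.9762,96.0687). Closed: final G1 returns to the first vertex.

**Shape 3** — `<rect>` rectangle, stroke `#000000` → cut (S914, F1192). Machine vertices: (22.6801,114.6460) → (34.2385,114.6460) → (34.2385,35.2553) → (22.6801,35.2553) → (22.6801,114.6460). Closed: final G1 returns to the first vertex.

**Shape 4** — `<polyline>` open polyline, stroke `#000000` → cut (S914, F1192). Machine vertices: (14.4014,123.1352) → (16.4089,92.8605) → (23.6656,25.3269) → (26.0874,147.7016) → (38.2320,17.9689). Open path.

**Shape 5** — `<polygon>` rectangle, stroke `#000000` → cut (S914, F1192). Machine vertices: (33.2722,86.1258) → (48.6857,86.1258) → (48.6857,25.1514) → (33.2722,25.1514) → (33.2722,86.1258). Closed: final G1 returns to the first vertex.

**Shape 6** — `<path>` cubic bezier, stroke `#000000` → cut (S914, F1192). Control points (SVG): P0=(23.4272,64.4604), P1=(1.6040,79.1975), P2=(15.1737,73.4128), P3=(18.1825,95.3914); sampled at t=k/3. Machine vertices: (23.4272,106.0761) → (11.6996,96.3913) → (13.3554,89.6576) → (18.1825,75.1451). Open path.

**Shape 7** — `<path>` open polyline, stroke `#000000` → cut (S914, F1192). Machine vertices: (56.3089,63.9059) → (48.2175,135.7778) → (25.6366,45.1384). Open path.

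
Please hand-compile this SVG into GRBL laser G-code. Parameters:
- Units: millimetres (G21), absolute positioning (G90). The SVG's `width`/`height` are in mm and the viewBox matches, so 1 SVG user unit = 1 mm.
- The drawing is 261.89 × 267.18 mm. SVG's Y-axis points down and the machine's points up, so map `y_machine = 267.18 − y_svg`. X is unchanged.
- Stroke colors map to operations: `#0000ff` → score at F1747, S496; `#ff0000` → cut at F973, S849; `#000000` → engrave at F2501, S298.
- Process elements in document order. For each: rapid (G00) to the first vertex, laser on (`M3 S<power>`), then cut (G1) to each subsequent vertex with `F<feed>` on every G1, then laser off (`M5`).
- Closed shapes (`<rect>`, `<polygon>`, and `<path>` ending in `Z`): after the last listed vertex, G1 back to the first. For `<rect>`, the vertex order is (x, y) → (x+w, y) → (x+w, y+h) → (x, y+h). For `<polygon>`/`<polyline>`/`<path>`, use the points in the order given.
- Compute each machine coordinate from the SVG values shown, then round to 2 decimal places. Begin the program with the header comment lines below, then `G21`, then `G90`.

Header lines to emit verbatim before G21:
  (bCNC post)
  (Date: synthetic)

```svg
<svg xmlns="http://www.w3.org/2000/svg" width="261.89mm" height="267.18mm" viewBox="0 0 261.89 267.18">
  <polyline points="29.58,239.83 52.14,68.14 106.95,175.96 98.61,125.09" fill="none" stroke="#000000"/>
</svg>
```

1 u = 1 mm; y_m = 267.18 − y.

[1] `<polyline>` open polyline, #000000→engrave S298 F2501: (29.58,27.35) → (52.14,199.04) → (106.95,91.22) → (98.61,142.09)

(bCNC post)
(Date: synthetic)
G21
G90
G00 X29.58 Y27.35
M3 S298
G1 X52.14 Y199.04 F2501
G1 X106.95 Y91.22 F2501
G1 X98.61 Y142.09 F2501
M5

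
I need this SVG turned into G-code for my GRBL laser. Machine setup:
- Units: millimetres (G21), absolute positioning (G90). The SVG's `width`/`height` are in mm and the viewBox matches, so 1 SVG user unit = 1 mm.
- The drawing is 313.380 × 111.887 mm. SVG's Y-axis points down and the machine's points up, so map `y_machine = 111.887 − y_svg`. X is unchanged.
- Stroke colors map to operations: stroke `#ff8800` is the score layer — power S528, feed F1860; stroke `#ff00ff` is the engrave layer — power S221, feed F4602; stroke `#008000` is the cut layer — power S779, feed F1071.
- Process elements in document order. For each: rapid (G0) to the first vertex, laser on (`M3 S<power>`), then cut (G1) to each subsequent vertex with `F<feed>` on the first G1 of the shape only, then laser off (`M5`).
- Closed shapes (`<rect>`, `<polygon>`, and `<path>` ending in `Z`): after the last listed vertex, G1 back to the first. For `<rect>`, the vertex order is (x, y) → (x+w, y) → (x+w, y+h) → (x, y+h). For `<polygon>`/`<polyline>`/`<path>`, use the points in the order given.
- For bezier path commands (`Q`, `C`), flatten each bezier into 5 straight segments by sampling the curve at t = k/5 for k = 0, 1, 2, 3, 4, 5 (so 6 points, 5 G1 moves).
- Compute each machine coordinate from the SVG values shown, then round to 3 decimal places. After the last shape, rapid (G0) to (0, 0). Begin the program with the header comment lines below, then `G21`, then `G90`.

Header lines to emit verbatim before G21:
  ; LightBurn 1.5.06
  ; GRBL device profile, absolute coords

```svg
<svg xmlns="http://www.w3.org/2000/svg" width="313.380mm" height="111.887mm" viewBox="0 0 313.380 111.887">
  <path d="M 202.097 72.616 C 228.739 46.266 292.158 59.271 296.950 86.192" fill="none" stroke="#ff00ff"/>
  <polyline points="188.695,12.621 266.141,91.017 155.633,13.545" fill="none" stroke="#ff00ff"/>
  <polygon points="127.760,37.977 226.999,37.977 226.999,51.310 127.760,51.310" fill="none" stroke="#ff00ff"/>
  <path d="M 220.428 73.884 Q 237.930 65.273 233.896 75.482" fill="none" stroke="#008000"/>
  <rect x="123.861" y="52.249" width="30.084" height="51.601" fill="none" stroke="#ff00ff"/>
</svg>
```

Since the viewBox matches the mm dimensions, user units are millimetres directly. The only transform is the Y-flip y_m = 111.887 − y_svg.

Shape 1 is a cubic bezier drawn with `<path>`. Its stroke #ff00ff means engrave at S221, F4602. After flipping Y the toolpath is (202.097,39.271) → (221.732,50.562) → (245.615,53.629) → (269.164,49.692) → (287.803,39.974) → (296.950,25.695).

Shape 2 is a open polyline drawn with `<polyline>`. Its stroke #ff00ff means engrave at S221, F4602. After flipping Y the toolpath is (188.695,99.266) → (266.141,20.870) → (155.633,98.342).

Shape 3 is a rectangle drawn with `<polygon>`. Its stroke #ff00ff means engrave at S221, F4602. After flipping Y the toolpath is (127.760,73.910) → (226.999,73.910) → (226.999,60.577) → (127.760,60.577) → (127.760,73.910), returning to the start.

Shape 4 is a quadratic bezier drawn with `<path>`. Its stroke #008000 means cut at S779, F1071. After flipping Y the toolpath is (220.428,38.003) → (226.567,40.695) → (230.984,41.881) → (233.677,41.561) → (234.648,39.736) → (233.896,36.405).

Shape 5 is a rectangle drawn with `<rect>`. Its stroke #ff00ff means engrave at S221, F4602. After flipping Y the toolpath is (123.861,59.638) → (153.945,59.638) → (153.945,8.037) → (123.861,8.037) → (123.861,59.638), returning to the start.

; LightBurn 1.5.06
; GRBL device profile, absolute coords
G21
G90
G0 X202.097 Y39.271
M3 S221
G1 X221.732 Y50.562 F4602
G1 X245.615 Y53.629
G1 X269.164 Y49.692
G1 X287.803 Y39.974
G1 X296.950 Y25.695
M5
G0 X188.695 Y99.266
M3 S221
G1 X266.141 Y20.870 F4602
G1 X155.633 Y98.342
M5
G0 X127.760 Y73.910
M3 S221
G1 X226.999 Y73.910 F4602
G1 X226.999 Y60.577
G1 X127.760 Y60.577
G1 X127.760 Y73.910
M5
G0 X220.428 Y38.003
M3 S779
G1 X226.567 Y40.695 F1071
G1 X230.984 Y41.881
G1 X233.677 Y41.561
G1 X234.648 Y39.736
G1 X233.896 Y36.405
M5
G0 X123.861 Y59.638
M3 S221
G1 X153.945 Y59.638 F4602
G1 X153.945 Y8.037
G1 X123.861 Y8.037
G1 X123.861 Y59.638
M5
G0 X0.000 Y0.000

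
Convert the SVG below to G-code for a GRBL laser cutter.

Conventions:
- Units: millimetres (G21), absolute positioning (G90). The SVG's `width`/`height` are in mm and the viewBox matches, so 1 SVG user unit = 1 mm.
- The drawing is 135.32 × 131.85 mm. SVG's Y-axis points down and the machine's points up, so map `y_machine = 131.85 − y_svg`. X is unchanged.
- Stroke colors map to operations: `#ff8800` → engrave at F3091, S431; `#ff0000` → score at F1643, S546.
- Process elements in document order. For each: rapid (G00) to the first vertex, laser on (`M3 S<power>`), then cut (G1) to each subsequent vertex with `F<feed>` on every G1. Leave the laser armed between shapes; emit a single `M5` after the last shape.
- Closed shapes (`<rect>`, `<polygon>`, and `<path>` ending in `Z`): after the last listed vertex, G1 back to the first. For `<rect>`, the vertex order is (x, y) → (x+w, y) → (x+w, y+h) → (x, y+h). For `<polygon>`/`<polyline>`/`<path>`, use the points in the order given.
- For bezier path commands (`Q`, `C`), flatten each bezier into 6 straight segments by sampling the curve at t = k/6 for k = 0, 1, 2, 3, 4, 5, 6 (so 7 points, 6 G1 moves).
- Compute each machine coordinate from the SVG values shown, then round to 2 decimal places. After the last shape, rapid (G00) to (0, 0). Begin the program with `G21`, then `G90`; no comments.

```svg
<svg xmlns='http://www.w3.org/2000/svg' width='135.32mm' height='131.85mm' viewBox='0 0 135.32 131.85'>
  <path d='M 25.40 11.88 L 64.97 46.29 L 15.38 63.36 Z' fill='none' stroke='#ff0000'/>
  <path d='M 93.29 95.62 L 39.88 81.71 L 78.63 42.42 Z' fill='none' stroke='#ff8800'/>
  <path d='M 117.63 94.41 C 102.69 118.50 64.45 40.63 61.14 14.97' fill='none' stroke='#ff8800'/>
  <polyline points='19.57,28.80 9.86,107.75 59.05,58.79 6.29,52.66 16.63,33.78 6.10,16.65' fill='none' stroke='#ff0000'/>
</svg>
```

Since the viewBox matches the mm dimensions, user units are millimetres directly. The only transform is the Y-flip y_m = 131.85 − y_svg.

Shape 1 is a regular polygon drawn with `<path>`. Its stroke #ff0000 means score at S546, F1643. After flipping Y the toolpath is (25.40,119.97) → (64.97,85.56) → (15.38,68.49) → (25.40,119.97), returning to the start.

Shape 2 is a regular polygon drawn with `<path>`. Its stroke #ff8800 means engrave at S431, F3091. After flipping Y the toolpath is (93.29,36.23) → (39.88,50.14) → (78.63,89.43) → (93.29,36.23), returning to the start.

Shape 3 is a cubic bezier drawn with `<path>`. Its stroke #ff8800 means engrave at S431, F3091. After flipping Y the toolpath is (117.63,37.44) → (108.49,33.18) → (97.08,41.63) → (85.02,58.50) → (73.94,79.53) → (65.44,100.41) → (61.14,116.88).

Shape 4 is a open polyline drawn with `<polyline>`. Its stroke #ff0000 means score at S546, F1643. After flipping Y the toolpath is (19.57,103.05) → (9.86,24.10) → (59.05,73.06) → (6.29,79.19) → (16.63,98.07) → (6.10,115.20).

G21
G90
G00 X25.40 Y119.97
M3 S546
G1 X64.97 Y85.56 F1643
G1 X15.38 Y68.49 F1643
G1 X25.40 Y119.97 F1643
G00 X93.29 Y36.23
M3 S431
G1 X39.88 Y50.14 F3091
G1 X78.63 Y89.43 F3091
G1 X93.29 Y36.23 F3091
G00 X117.63 Y37.44
M3 S431
G1 X108.49 Y33.18 F3091
G1 X97.08 Y41.63 F3091
G1 X85.02 Y58.50 F3091
G1 X73.94 Y79.53 F3091
G1 X65.44 Y100.41 F3091
G1 X61.14 Y116.88 F3091
G00 X19.57 Y103.05
M3 S546
G1 X9.86 Y24.10 F1643
G1 X59.05 Y73.06 F1643
G1 X6.29 Y79.19 F1643
G1 X16.63 Y98.07 F1643
G1 X6.10 Y115.20 F1643
M5
G00 X0.00 Y0.00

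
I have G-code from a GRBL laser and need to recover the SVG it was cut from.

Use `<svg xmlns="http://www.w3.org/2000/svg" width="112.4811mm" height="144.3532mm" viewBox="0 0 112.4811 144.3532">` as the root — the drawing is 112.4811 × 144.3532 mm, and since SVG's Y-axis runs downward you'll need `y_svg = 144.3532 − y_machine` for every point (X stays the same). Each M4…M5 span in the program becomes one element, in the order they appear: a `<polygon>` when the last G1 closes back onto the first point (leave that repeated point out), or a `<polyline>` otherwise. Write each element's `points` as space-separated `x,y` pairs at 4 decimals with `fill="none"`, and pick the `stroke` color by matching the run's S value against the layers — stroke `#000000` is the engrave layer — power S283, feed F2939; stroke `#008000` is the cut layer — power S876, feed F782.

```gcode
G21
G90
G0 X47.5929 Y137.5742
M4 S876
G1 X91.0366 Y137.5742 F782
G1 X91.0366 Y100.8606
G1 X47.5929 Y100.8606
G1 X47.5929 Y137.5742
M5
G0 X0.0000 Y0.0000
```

<svg xmlns="http://www.w3.org/2000/svg" width="112.4811mm" height="144.3532mm" viewBox="0 0 112.4811 144.3532">
  <polygon points="47.5929,6.7790 91.0366,6.7790 91.0366,43.4926 47.5929,43.4926" fill="none" stroke="#008000"/>
</svg>

y_svg = 144.3532 − y_m. Every run uses S876, so all elements get stroke `#008000` (cut).

[1] closed run; points: 47.5929,6.7790 91.0366,6.7790 91.0366,43.4926 47.5929,43.4926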